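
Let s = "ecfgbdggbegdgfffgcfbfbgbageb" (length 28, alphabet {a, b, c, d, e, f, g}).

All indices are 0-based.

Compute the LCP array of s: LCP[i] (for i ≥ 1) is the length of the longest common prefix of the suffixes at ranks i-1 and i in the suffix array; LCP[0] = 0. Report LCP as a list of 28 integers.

sorted suffixes:
  #0 SA[0]=24  'ageb'
  #1 SA[1]=27  'b'
  #2 SA[2]=23  'bageb'
  #3 SA[3]=4  'bdggbegdgfffgcfbfbgbageb'
  #4 SA[4]=8  'begdgfffgcfbfbgbageb'
  #5 SA[5]=19  'bfbgbageb'
  #6 SA[6]=21  'bgbageb'
  #7 SA[7]=17  'cfbfbgbageb'
  #8 SA[8]=1  'cfgbdggbegdgfffgcfbfbgbageb'
  #9 SA[9]=11  'dgfffgcfbfbgbageb'
  #10 SA[10]=5  'dggbegdgfffgcfbfbgbageb'
  #11 SA[11]=26  'eb'
  #12 SA[12]=0  'ecfgbdggbegdgfffgcfbfbgbageb'
  #13 SA[13]=9  'egdgfffgcfbfbgbageb'
  #14 SA[14]=18  'fbfbgbageb'
  #15 SA[15]=20  'fbgbageb'
  #16 SA[16]=13  'fffgcfbfbgbageb'
  #17 SA[17]=14  'ffgcfbfbgbageb'
  #18 SA[18]=2  'fgbdggbegdgfffgcfbfbgbageb'
  #19 SA[19]=15  'fgcfbfbgbageb'
  #20 SA[20]=22  'gbageb'
  #21 SA[21]=3  'gbdggbegdgfffgcfbfbgbageb'
  #22 SA[22]=7  'gbegdgfffgcfbfbgbageb'
  #23 SA[23]=16  'gcfbfbgbageb'
  #24 SA[24]=10  'gdgfffgcfbfbgbageb'
  #25 SA[25]=25  'geb'
  #26 SA[26]=12  'gfffgcfbfbgbageb'
  #27 SA[27]=6  'ggbegdgfffgcfbfbgbageb'

SA = [24, 27, 23, 4, 8, 19, 21, 17, 1, 11, 5, 26, 0, 9, 18, 20, 13, 14, 2, 15, 22, 3, 7, 16, 10, 25, 12, 6]
[i] adj suffixes → lcp
  [1] 24/27 → 0 ('')
  [2] 27/23 → 1 ('b')
  [3] 23/4 → 1 ('b')
  [4] 4/8 → 1 ('b')
  [5] 8/19 → 1 ('b')
  [6] 19/21 → 1 ('b')
  [7] 21/17 → 0 ('')
  [8] 17/1 → 2 ('cf')
  [9] 1/11 → 0 ('')
  [10] 11/5 → 2 ('dg')
  [11] 5/26 → 0 ('')
  [12] 26/0 → 1 ('e')
  [13] 0/9 → 1 ('e')
  [14] 9/18 → 0 ('')
  [15] 18/20 → 2 ('fb')
  [16] 20/13 → 1 ('f')
  [17] 13/14 → 2 ('ff')
  [18] 14/2 → 1 ('f')
  [19] 2/15 → 2 ('fg')
  [20] 15/22 → 0 ('')
  [21] 22/3 → 2 ('gb')
  [22] 3/7 → 2 ('gb')
  [23] 7/16 → 1 ('g')
  [24] 16/10 → 1 ('g')
  [25] 10/25 → 1 ('g')
  [26] 25/12 → 1 ('g')
  [27] 12/6 → 1 ('g')

[0, 0, 1, 1, 1, 1, 1, 0, 2, 0, 2, 0, 1, 1, 0, 2, 1, 2, 1, 2, 0, 2, 2, 1, 1, 1, 1, 1]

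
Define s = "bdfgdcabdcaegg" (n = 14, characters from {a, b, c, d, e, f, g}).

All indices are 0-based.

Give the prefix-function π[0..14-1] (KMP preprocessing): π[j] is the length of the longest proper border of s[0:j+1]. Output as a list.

π[0] = 0
j=1 s[j]='d': π[1]=0 (border '')
j=2 s[j]='f': π[2]=0 (border '')
j=3 s[j]='g': π[3]=0 (border '')
j=4 s[j]='d': π[4]=0 (border '')
j=5 s[j]='c': π[5]=0 (border '')
j=6 s[j]='a': π[6]=0 (border '')
j=7 s[j]='b': π[7]=1 (border 'b')
j=8 s[j]='d': π[8]=2 (border 'bd')
j=9 s[j]='c': k: 2→0; π[9]=0 (border '')
j=10 s[j]='a': π[10]=0 (border '')
j=11 s[j]='e': π[11]=0 (border '')
j=12 s[j]='g': π[12]=0 (border '')
j=13 s[j]='g': π[13]=0 (border '')

[0, 0, 0, 0, 0, 0, 0, 1, 2, 0, 0, 0, 0, 0]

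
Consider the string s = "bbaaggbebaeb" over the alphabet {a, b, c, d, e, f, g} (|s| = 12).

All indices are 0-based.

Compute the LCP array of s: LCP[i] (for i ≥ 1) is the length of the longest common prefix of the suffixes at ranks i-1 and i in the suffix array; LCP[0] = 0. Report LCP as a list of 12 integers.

rank | idx | suffix
   0 |   2 | aaggbebaeb
   1 |   9 | aeb
   2 |   3 | aggbebaeb
   3 |  11 | b
   4 |   1 | baaggbebaeb
   5 |   8 | baeb
   6 |   0 | bbaaggbebaeb
   7 |   6 | bebaeb
   8 |  10 | eb
   9 |   7 | ebaeb
  10 |   5 | gbebaeb
  11 |   4 | ggbebaeb

SA = [2, 9, 3, 11, 1, 8, 0, 6, 10, 7, 5, 4]
rank  pair      lcp
   1  s[2:],s[9:]  1  'a'
   2  s[9:],s[3:]  1  'a'
   3  s[3:],s[11:]  0  ''
   4  s[11:],s[1:]  1  'b'
   5  s[1:],s[8:]  2  'ba'
   6  s[8:],s[0:]  1  'b'
   7  s[0:],s[6:]  1  'b'
   8  s[6:],s[10:]  0  ''
   9  s[10:],s[7:]  2  'eb'
  10  s[7:],s[5:]  0  ''
  11  s[5:],s[4:]  1  'g'

[0, 1, 1, 0, 1, 2, 1, 1, 0, 2, 0, 1]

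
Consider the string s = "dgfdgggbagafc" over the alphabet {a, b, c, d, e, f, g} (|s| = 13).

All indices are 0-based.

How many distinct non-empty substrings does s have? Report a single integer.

rank→(start, suffix):
  0 → (10, 'afc')
  1 → (8, 'agafc')
  2 → (7, 'bagafc')
  3 → (12, 'c')
  4 → (0, 'dgfdgggbagafc')
  5 → (3, 'dgggbagafc')
  6 → (11, 'fc')
  7 → (2, 'fdgggbagafc')
  8 → (9, 'gafc')
  9 → (6, 'gbagafc')
  10 → (1, 'gfdgggbagafc')
  11 → (5, 'ggbagafc')
  12 → (4, 'gggbagafc')

SA = [10, 8, 7, 12, 0, 3, 11, 2, 9, 6, 1, 5, 4]
rank  pair      lcp
   1  s[10:],s[8:]  1  'a'
   2  s[8:],s[7:]  0  ''
   3  s[7:],s[12:]  0  ''
   4  s[12:],s[0:]  0  ''
   5  s[0:],s[3:]  2  'dg'
   6  s[3:],s[11:]  0  ''
   7  s[11:],s[2:]  1  'f'
   8  s[2:],s[9:]  0  ''
   9  s[9:],s[6:]  1  'g'
  10  s[6:],s[1:]  1  'g'
  11  s[1:],s[5:]  1  'g'
  12  s[5:],s[4:]  2  'gg'

n(n+1)/2 = 13·14/2 = 91
Σ LCP = 0 + 1 + 0 + 0 + 0 + 2 + 0 + 1 + 0 + 1 + 1 + 1 + 2 = 9
distinct = 91 − 9 = 82

82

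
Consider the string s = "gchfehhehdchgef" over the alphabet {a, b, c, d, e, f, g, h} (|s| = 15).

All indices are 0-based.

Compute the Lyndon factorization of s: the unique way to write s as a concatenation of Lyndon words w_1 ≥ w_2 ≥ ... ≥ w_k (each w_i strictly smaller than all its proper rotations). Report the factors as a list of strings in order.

["g", "chfehhehdchgef"]

emit factor 1: 'g' (i=0, period=1)
emit factor 2: 'chfehhehdchgef' (i=1, period=14)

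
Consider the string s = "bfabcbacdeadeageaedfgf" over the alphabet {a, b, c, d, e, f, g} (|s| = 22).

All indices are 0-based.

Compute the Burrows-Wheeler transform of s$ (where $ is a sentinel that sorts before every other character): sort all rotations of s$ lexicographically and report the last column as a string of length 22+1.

rank  rotation                 last
    0  $bfabcbacdeadeageaedfgf  f
    1  abcbacdeadeageaedfgf$bf  f
    2  acdeadeageaedfgf$bfabcb  b
    3  adeageaedfgf$bfabcbacde  e
    4  aedfgf$bfabcbacdeadeage  e
    5  ageaedfgf$bfabcbacdeade  e
    6  bacdeadeageaedfgf$bfabc  c
    7  bcbacdeadeageaedfgf$bfa  a
    8  bfabcbacdeadeageaedfgf$  $
    9  cbacdeadeageaedfgf$bfab  b
   10  cdeadeageaedfgf$bfabcba  a
   11  deadeageaedfgf$bfabcbac  c
   12  deageaedfgf$bfabcbacdea  a
   13  dfgf$bfabcbacdeadeageae  e
   14  eadeageaedfgf$bfabcbacd  d
   15  eaedfgf$bfabcbacdeadeag  g
   16  eageaedfgf$bfabcbacdead  d
   17  edfgf$bfabcbacdeadeagea  a
   18  f$bfabcbacdeadeageaedfg  g
   19  fabcbacdeadeageaedfgf$b  b
   20  fgf$bfabcbacdeadeageaed  d
   21  geaedfgf$bfabcbacdeadea  a
   22  gf$bfabcbacdeadeageaedf  f

ffbeeeca$bacaedgdagbdaf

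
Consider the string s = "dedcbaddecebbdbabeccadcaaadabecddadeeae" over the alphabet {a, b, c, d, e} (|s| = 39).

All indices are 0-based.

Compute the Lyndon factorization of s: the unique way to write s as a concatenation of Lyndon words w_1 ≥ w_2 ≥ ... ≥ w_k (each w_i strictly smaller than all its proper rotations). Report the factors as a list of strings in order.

["de", "d", "c", "b", "addecebbdb", "abeccadc", "aaadabecddadeeae"]

emit factor 1: 'de' (i=0, period=2)
emit factor 2: 'd' (i=2, period=1)
emit factor 3: 'c' (i=3, period=1)
emit factor 4: 'b' (i=4, period=1)
emit factor 5: 'addecebbdb' (i=5, period=10)
emit factor 6: 'abeccadc' (i=15, period=8)
emit factor 7: 'aaadabecddadeeae' (i=23, period=16)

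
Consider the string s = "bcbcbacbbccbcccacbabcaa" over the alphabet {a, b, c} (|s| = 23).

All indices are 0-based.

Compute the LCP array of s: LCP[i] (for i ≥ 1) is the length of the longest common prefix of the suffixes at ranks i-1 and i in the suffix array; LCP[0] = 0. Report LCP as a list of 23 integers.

[0, 1, 1, 1, 3, 0, 2, 1, 1, 2, 3, 2, 3, 0, 2, 1, 3, 2, 2, 3, 1, 2, 2]

rank | idx | suffix
   0 |  22 | a
   1 |  21 | aa
   2 |  18 | abcaa
   3 |  15 | acbabcaa
   4 |   5 | acbbccbcccacbabcaa
   5 |  17 | babcaa
   6 |   4 | bacbbccbcccacbabcaa
   7 |   7 | bbccbcccacbabcaa
   8 |  19 | bcaa
   9 |   2 | bcbacbbccbcccacbabcaa
  10 |   0 | bcbcbacbbccbcccacbabcaa
  11 |   8 | bccbcccacbabcaa
  12 |  11 | bcccacbabcaa
  13 |  20 | caa
  14 |  14 | cacbabcaa
  15 |  16 | cbabcaa
  16 |   3 | cbacbbccbcccacbabcaa
  17 |   6 | cbbccbcccacbabcaa
  18 |   1 | cbcbacbbccbcccacbabcaa
  19 |  10 | cbcccacbabcaa
  20 |  13 | ccacbabcaa
  21 |   9 | ccbcccacbabcaa
  22 |  12 | cccacbabcaa

SA = [22, 21, 18, 15, 5, 17, 4, 7, 19, 2, 0, 8, 11, 20, 14, 16, 3, 6, 1, 10, 13, 9, 12]
rank  pair      lcp
   1  s[22:],s[21:]  1  'a'
   2  s[21:],s[18:]  1  'a'
   3  s[18:],s[15:]  1  'a'
   4  s[15:],s[5:]  3  'acb'
   5  s[5:],s[17:]  0  ''
   6  s[17:],s[4:]  2  'ba'
   7  s[4:],s[7:]  1  'b'
   8  s[7:],s[19:]  1  'b'
   9  s[19:],s[2:]  2  'bc'
  10  s[2:],s[0:]  3  'bcb'
  11  s[0:],s[8:]  2  'bc'
  12  s[8:],s[11:]  3  'bcc'
  13  s[11:],s[20:]  0  ''
  14  s[20:],s[14:]  2  'ca'
  15  s[14:],s[16:]  1  'c'
  16  s[16:],s[3:]  3  'cba'
  17  s[3:],s[6:]  2  'cb'
  18  s[6:],s[1:]  2  'cb'
  19  s[1:],s[10:]  3  'cbc'
  20  s[10:],s[13:]  1  'c'
  21  s[13:],s[9:]  2  'cc'
  22  s[9:],s[12:]  2  'cc'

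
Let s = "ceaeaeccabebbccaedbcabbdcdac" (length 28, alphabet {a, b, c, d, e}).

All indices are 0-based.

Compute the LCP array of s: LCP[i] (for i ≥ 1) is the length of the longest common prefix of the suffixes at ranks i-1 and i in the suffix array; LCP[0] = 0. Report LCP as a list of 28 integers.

[0, 2, 1, 1, 2, 2, 0, 2, 1, 2, 1, 1, 0, 1, 3, 2, 1, 3, 1, 1, 0, 1, 1, 0, 3, 1, 1, 1]

rank→(start, suffix):
  0 → (20, 'abbdcdac')
  1 → (8, 'abebbccaedbcabbdcdac')
  2 → (26, 'ac')
  3 → (2, 'aeaeccabebbccaedbcabbdcdac')
  4 → (4, 'aeccabebbccaedbcabbdcdac')
  5 → (15, 'aedbcabbdcdac')
  6 → (11, 'bbccaedbcabbdcdac')
  7 → (21, 'bbdcdac')
  8 → (18, 'bcabbdcdac')
  9 → (12, 'bccaedbcabbdcdac')
  10 → (22, 'bdcdac')
  11 → (9, 'bebbccaedbcabbdcdac')
  12 → (27, 'c')
  13 → (19, 'cabbdcdac')
  14 → (7, 'cabebbccaedbcabbdcdac')
  15 → (14, 'caedbcabbdcdac')
  16 → (6, 'ccabebbccaedbcabbdcdac')
  17 → (13, 'ccaedbcabbdcdac')
  18 → (24, 'cdac')
  19 → (0, 'ceaeaeccabebbccaedbcabbdcdac')
  20 → (25, 'dac')
  21 → (17, 'dbcabbdcdac')
  22 → (23, 'dcdac')
  23 → (1, 'eaeaeccabebbccaedbcabbdcdac')
  24 → (3, 'eaeccabebbccaedbcabbdcdac')
  25 → (10, 'ebbccaedbcabbdcdac')
  26 → (5, 'eccabebbccaedbcabbdcdac')
  27 → (16, 'edbcabbdcdac')

SA = [20, 8, 26, 2, 4, 15, 11, 21, 18, 12, 22, 9, 27, 19, 7, 14, 6, 13, 24, 0, 25, 17, 23, 1, 3, 10, 5, 16]
[i] adj suffixes → lcp
  [1] 20/8 → 2 ('ab')
  [2] 8/26 → 1 ('a')
  [3] 26/2 → 1 ('a')
  [4] 2/4 → 2 ('ae')
  [5] 4/15 → 2 ('ae')
  [6] 15/11 → 0 ('')
  [7] 11/21 → 2 ('bb')
  [8] 21/18 → 1 ('b')
  [9] 18/12 → 2 ('bc')
  [10] 12/22 → 1 ('b')
  [11] 22/9 → 1 ('b')
  [12] 9/27 → 0 ('')
  [13] 27/19 → 1 ('c')
  [14] 19/7 → 3 ('cab')
  [15] 7/14 → 2 ('ca')
  [16] 14/6 → 1 ('c')
  [17] 6/13 → 3 ('cca')
  [18] 13/24 → 1 ('c')
  [19] 24/0 → 1 ('c')
  [20] 0/25 → 0 ('')
  [21] 25/17 → 1 ('d')
  [22] 17/23 → 1 ('d')
  [23] 23/1 → 0 ('')
  [24] 1/3 → 3 ('eae')
  [25] 3/10 → 1 ('e')
  [26] 10/5 → 1 ('e')
  [27] 5/16 → 1 ('e')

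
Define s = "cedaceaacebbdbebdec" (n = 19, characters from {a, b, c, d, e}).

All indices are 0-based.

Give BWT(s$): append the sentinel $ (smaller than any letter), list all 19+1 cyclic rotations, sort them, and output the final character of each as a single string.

rank  rotation              last
    0  $cedaceaacebbdbebdec  c
    1  aacebbdbebdec$cedace  e
    2  aceaacebbdbebdec$ced  d
    3  acebbdbebdec$cedacea  a
    4  bbdbebdec$cedaceaace  e
    5  bdbebdec$cedaceaaceb  b
    6  bdec$cedaceaacebbdbe  e
    7  bebdec$cedaceaacebbd  d
    8  c$cedaceaacebbdbebde  e
    9  ceaacebbdbebdec$ceda  a
   10  cebbdbebdec$cedaceaa  a
   11  cedaceaacebbdbebdec$  $
   12  daceaacebbdbebdec$ce  e
   13  dbebdec$cedaceaacebb  b
   14  dec$cedaceaacebbdbeb  b
   15  eaacebbdbebdec$cedac  c
   16  ebbdbebdec$cedaceaac  c
   17  ebdec$cedaceaacebbdb  b
   18  ec$cedaceaacebbdbebd  d
   19  edaceaacebbdbebdec$c  c

cedaebedeaa$ebbccbdc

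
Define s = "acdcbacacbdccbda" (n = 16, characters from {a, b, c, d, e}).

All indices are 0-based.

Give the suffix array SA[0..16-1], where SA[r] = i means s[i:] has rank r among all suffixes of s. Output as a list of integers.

rank | idx | suffix
   0 |  15 | a
   1 |   5 | acacbdccbda
   2 |   7 | acbdccbda
   3 |   0 | acdcbacacbdccbda
   4 |   4 | bacacbdccbda
   5 |  13 | bda
   6 |   9 | bdccbda
   7 |   6 | cacbdccbda
   8 |   3 | cbacacbdccbda
   9 |  12 | cbda
  10 |   8 | cbdccbda
  11 |  11 | ccbda
  12 |   1 | cdcbacacbdccbda
  13 |  14 | da
  14 |   2 | dcbacacbdccbda
  15 |  10 | dccbda

[15, 5, 7, 0, 4, 13, 9, 6, 3, 12, 8, 11, 1, 14, 2, 10]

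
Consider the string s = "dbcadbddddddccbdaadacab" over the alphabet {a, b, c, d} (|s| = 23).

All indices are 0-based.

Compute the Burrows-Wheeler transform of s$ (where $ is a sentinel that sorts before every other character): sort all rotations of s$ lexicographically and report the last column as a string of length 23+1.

bdcdacadcdabcdba$adddddb

rank  rotation                  last
    0  $dbcadbddddddccbdaadacab  b
    1  aadacab$dbcadbddddddccbd  d
    2  ab$dbcadbddddddccbdaadac  c
    3  acab$dbcadbddddddccbdaad  d
    4  adacab$dbcadbddddddccbda  a
    5  adbddddddccbdaadacab$dbc  c
    6  b$dbcadbddddddccbdaadaca  a
    7  bcadbddddddccbdaadacab$d  d
    8  bdaadacab$dbcadbddddddcc  c
    9  bddddddccbdaadacab$dbcad  d
   10  cab$dbcadbddddddccbdaada  a
   11  cadbddddddccbdaadacab$db  b
   12  cbdaadacab$dbcadbddddddc  c
   13  ccbdaadacab$dbcadbdddddd  d
   14  daadacab$dbcadbddddddccb  b
   15  dacab$dbcadbddddddccbdaa  a
   16  dbcadbddddddccbdaadacab$  $
   17  dbddddddccbdaadacab$dbca  a
   18  dccbdaadacab$dbcadbddddd  d
   19  ddccbdaadacab$dbcadbdddd  d
   20  dddccbdaadacab$dbcadbddd  d
   21  ddddccbdaadacab$dbcadbdd  d
   22  dddddccbdaadacab$dbcadbd  d
   23  ddddddccbdaadacab$dbcadb  b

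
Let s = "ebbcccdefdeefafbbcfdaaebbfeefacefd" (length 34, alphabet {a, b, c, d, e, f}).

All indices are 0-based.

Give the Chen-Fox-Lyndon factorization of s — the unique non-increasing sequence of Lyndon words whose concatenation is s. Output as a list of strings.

emit factor 1: 'e' (i=0, period=1)
emit factor 2: 'bbcccdefdeef' (i=1, period=12)
emit factor 3: 'afbbcfd' (i=13, period=7)
emit factor 4: 'aaebbfeefacefd' (i=20, period=14)

["e", "bbcccdefdeef", "afbbcfd", "aaebbfeefacefd"]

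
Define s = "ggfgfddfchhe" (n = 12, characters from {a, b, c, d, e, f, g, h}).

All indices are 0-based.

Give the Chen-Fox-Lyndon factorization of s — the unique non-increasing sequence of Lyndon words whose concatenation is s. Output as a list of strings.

emit factor 1: 'g' (i=0, period=1)
emit factor 2: 'g' (i=1, period=1)
emit factor 3: 'fg' (i=2, period=2)
emit factor 4: 'f' (i=4, period=1)
emit factor 5: 'ddf' (i=5, period=3)
emit factor 6: 'chhe' (i=8, period=4)

["g", "g", "fg", "f", "ddf", "chhe"]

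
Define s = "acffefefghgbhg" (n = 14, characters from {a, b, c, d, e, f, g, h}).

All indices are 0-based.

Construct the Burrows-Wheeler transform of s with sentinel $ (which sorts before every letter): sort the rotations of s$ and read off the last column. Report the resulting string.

g$gafffecehhfbg

rank  rotation         last
    0  $acffefefghgbhg  g
    1  acffefefghgbhg$  $
    2  bhg$acffefefghg  g
    3  cffefefghgbhg$a  a
    4  efefghgbhg$acff  f
    5  efghgbhg$acffef  f
    6  fefefghgbhg$acf  f
    7  fefghgbhg$acffe  e
    8  ffefefghgbhg$ac  c
    9  fghgbhg$acffefe  e
   10  g$acffefefghgbh  h
   11  gbhg$acffefefgh  h
   12  ghgbhg$acffefef  f
   13  hg$acffefefghgb  b
   14  hgbhg$acffefefg  g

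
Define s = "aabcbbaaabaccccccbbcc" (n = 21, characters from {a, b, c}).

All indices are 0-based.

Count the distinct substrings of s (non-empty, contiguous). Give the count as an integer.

193

sorted suffixes:
  #0 SA[0]=6  'aaabaccccccbbcc'
  #1 SA[1]=7  'aabaccccccbbcc'
  #2 SA[2]=0  'aabcbbaaabaccccccbbcc'
  #3 SA[3]=8  'abaccccccbbcc'
  #4 SA[4]=1  'abcbbaaabaccccccbbcc'
  #5 SA[5]=10  'accccccbbcc'
  #6 SA[6]=5  'baaabaccccccbbcc'
  #7 SA[7]=9  'baccccccbbcc'
  #8 SA[8]=4  'bbaaabaccccccbbcc'
  #9 SA[9]=17  'bbcc'
  #10 SA[10]=2  'bcbbaaabaccccccbbcc'
  #11 SA[11]=18  'bcc'
  #12 SA[12]=20  'c'
  #13 SA[13]=3  'cbbaaabaccccccbbcc'
  #14 SA[14]=16  'cbbcc'
  #15 SA[15]=19  'cc'
  #16 SA[16]=15  'ccbbcc'
  #17 SA[17]=14  'cccbbcc'
  #18 SA[18]=13  'ccccbbcc'
  #19 SA[19]=12  'cccccbbcc'
  #20 SA[20]=11  'ccccccbbcc'

SA = [6, 7, 0, 8, 1, 10, 5, 9, 4, 17, 2, 18, 20, 3, 16, 19, 15, 14, 13, 12, 11]
[i] adj suffixes → lcp
  [1] 6/7 → 2 ('aa')
  [2] 7/0 → 3 ('aab')
  [3] 0/8 → 1 ('a')
  [4] 8/1 → 2 ('ab')
  [5] 1/10 → 1 ('a')
  [6] 10/5 → 0 ('')
  [7] 5/9 → 2 ('ba')
  [8] 9/4 → 1 ('b')
  [9] 4/17 → 2 ('bb')
  [10] 17/2 → 1 ('b')
  [11] 2/18 → 2 ('bc')
  [12] 18/20 → 0 ('')
  [13] 20/3 → 1 ('c')
  [14] 3/16 → 3 ('cbb')
  [15] 16/19 → 1 ('c')
  [16] 19/15 → 2 ('cc')
  [17] 15/14 → 2 ('cc')
  [18] 14/13 → 3 ('ccc')
  [19] 13/12 → 4 ('cccc')
  [20] 12/11 → 5 ('ccccc')

n(n+1)/2 = 21·22/2 = 231
Σ LCP = 0 + 2 + 3 + 1 + 2 + 1 + 0 + 2 + 1 + 2 + 1 + 2 + 0 + 1 + 3 + 1 + 2 + 2 + 3 + 4 + 5 = 38
distinct = 231 − 38 = 193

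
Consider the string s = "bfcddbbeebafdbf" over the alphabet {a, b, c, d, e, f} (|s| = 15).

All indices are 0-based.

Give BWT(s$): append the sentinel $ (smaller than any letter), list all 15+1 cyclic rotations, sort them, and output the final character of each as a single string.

rank  rotation          last
    0  $bfcddbbeebafdbf  f
    1  afdbf$bfcddbbeeb  b
    2  bafdbf$bfcddbbee  e
    3  bbeebafdbf$bfcdd  d
    4  beebafdbf$bfcddb  b
    5  bf$bfcddbbeebafd  d
    6  bfcddbbeebafdbf$  $
    7  cddbbeebafdbf$bf  f
    8  dbbeebafdbf$bfcd  d
    9  dbf$bfcddbbeebaf  f
   10  ddbbeebafdbf$bfc  c
   11  ebafdbf$bfcddbbe  e
   12  eebafdbf$bfcddbb  b
   13  f$bfcddbbeebafdb  b
   14  fcddbbeebafdbf$b  b
   15  fdbf$bfcddbbeeba  a

fbedbd$fdfcebbba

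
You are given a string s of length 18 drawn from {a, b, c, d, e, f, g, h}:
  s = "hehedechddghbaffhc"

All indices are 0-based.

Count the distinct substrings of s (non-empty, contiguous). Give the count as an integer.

160

rank→(start, suffix):
  0 → (13, 'affhc')
  1 → (12, 'baffhc')
  2 → (17, 'c')
  3 → (6, 'chddghbaffhc')
  4 → (8, 'ddghbaffhc')
  5 → (4, 'dechddghbaffhc')
  6 → (9, 'dghbaffhc')
  7 → (5, 'echddghbaffhc')
  8 → (3, 'edechddghbaffhc')
  9 → (1, 'ehedechddghbaffhc')
  10 → (14, 'ffhc')
  11 → (15, 'fhc')
  12 → (10, 'ghbaffhc')
  13 → (11, 'hbaffhc')
  14 → (16, 'hc')
  15 → (7, 'hddghbaffhc')
  16 → (2, 'hedechddghbaffhc')
  17 → (0, 'hehedechddghbaffhc')

SA = [13, 12, 17, 6, 8, 4, 9, 5, 3, 1, 14, 15, 10, 11, 16, 7, 2, 0]
[i] adj suffixes → lcp
  [1] 13/12 → 0 ('')
  [2] 12/17 → 0 ('')
  [3] 17/6 → 1 ('c')
  [4] 6/8 → 0 ('')
  [5] 8/4 → 1 ('d')
  [6] 4/9 → 1 ('d')
  [7] 9/5 → 0 ('')
  [8] 5/3 → 1 ('e')
  [9] 3/1 → 1 ('e')
  [10] 1/14 → 0 ('')
  [11] 14/15 → 1 ('f')
  [12] 15/10 → 0 ('')
  [13] 10/11 → 0 ('')
  [14] 11/16 → 1 ('h')
  [15] 16/7 → 1 ('h')
  [16] 7/2 → 1 ('h')
  [17] 2/0 → 2 ('he')

n(n+1)/2 = 18·19/2 = 171
Σ LCP = 0 + 0 + 0 + 1 + 0 + 1 + 1 + 0 + 1 + 1 + 0 + 1 + 0 + 0 + 1 + 1 + 1 + 2 = 11
distinct = 171 − 11 = 160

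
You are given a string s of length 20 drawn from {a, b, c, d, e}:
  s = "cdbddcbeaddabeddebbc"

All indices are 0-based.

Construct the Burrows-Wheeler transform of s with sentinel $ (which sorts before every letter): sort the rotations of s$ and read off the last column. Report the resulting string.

cdeebdcabd$dcdabedbdb

rank  rotation               last
    0  $cdbddcbeaddabeddebbc  c
    1  abeddebbc$cdbddcbeadd  d
    2  addabeddebbc$cdbddcbe  e
    3  bbc$cdbddcbeaddabedde  e
    4  bc$cdbddcbeaddabeddeb  b
    5  bddcbeaddabeddebbc$cd  d
    6  beaddabeddebbc$cdbddc  c
    7  beddebbc$cdbddcbeadda  a
    8  c$cdbddcbeaddabeddebb  b
    9  cbeaddabeddebbc$cdbdd  d
   10  cdbddcbeaddabeddebbc$  $
   11  dabeddebbc$cdbddcbead  d
   12  dbddcbeaddabeddebbc$c  c
   13  dcbeaddabeddebbc$cdbd  d
   14  ddabeddebbc$cdbddcbea  a
   15  ddcbeaddabeddebbc$cdb  b
   16  ddebbc$cdbddcbeaddabe  e
   17  debbc$cdbddcbeaddabed  d
   18  eaddabeddebbc$cdbddcb  b
   19  ebbc$cdbddcbeaddabedd  d
   20  eddebbc$cdbddcbeaddab  b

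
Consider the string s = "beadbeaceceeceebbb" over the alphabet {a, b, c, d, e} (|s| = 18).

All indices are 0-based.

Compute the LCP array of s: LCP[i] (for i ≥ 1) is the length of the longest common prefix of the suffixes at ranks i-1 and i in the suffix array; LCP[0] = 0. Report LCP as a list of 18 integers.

[0, 1, 0, 1, 2, 1, 3, 0, 2, 3, 0, 0, 2, 1, 1, 4, 1, 2]

rank→(start, suffix):
  0 → (6, 'aceceeceebbb')
  1 → (2, 'adbeaceceeceebbb')
  2 → (17, 'b')
  3 → (16, 'bb')
  4 → (15, 'bbb')
  5 → (4, 'beaceceeceebbb')
  6 → (0, 'beadbeaceceeceebbb')
  7 → (7, 'ceceeceebbb')
  8 → (12, 'ceebbb')
  9 → (9, 'ceeceebbb')
  10 → (3, 'dbeaceceeceebbb')
  11 → (5, 'eaceceeceebbb')
  12 → (1, 'eadbeaceceeceebbb')
  13 → (14, 'ebbb')
  14 → (11, 'eceebbb')
  15 → (8, 'eceeceebbb')
  16 → (13, 'eebbb')
  17 → (10, 'eeceebbb')

SA = [6, 2, 17, 16, 15, 4, 0, 7, 12, 9, 3, 5, 1, 14, 11, 8, 13, 10]
[i] adj suffixes → lcp
  [1] 6/2 → 1 ('a')
  [2] 2/17 → 0 ('')
  [3] 17/16 → 1 ('b')
  [4] 16/15 → 2 ('bb')
  [5] 15/4 → 1 ('b')
  [6] 4/0 → 3 ('bea')
  [7] 0/7 → 0 ('')
  [8] 7/12 → 2 ('ce')
  [9] 12/9 → 3 ('cee')
  [10] 9/3 → 0 ('')
  [11] 3/5 → 0 ('')
  [12] 5/1 → 2 ('ea')
  [13] 1/14 → 1 ('e')
  [14] 14/11 → 1 ('e')
  [15] 11/8 → 4 ('ecee')
  [16] 8/13 → 1 ('e')
  [17] 13/10 → 2 ('ee')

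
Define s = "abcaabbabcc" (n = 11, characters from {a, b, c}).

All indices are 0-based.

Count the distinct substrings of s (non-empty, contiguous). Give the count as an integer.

54

rank→(start, suffix):
  0 → (3, 'aabbabcc')
  1 → (4, 'abbabcc')
  2 → (0, 'abcaabbabcc')
  3 → (7, 'abcc')
  4 → (6, 'babcc')
  5 → (5, 'bbabcc')
  6 → (1, 'bcaabbabcc')
  7 → (8, 'bcc')
  8 → (10, 'c')
  9 → (2, 'caabbabcc')
  10 → (9, 'cc')

SA = [3, 4, 0, 7, 6, 5, 1, 8, 10, 2, 9]
[i] adj suffixes → lcp
  [1] 3/4 → 1 ('a')
  [2] 4/0 → 2 ('ab')
  [3] 0/7 → 3 ('abc')
  [4] 7/6 → 0 ('')
  [5] 6/5 → 1 ('b')
  [6] 5/1 → 1 ('b')
  [7] 1/8 → 2 ('bc')
  [8] 8/10 → 0 ('')
  [9] 10/2 → 1 ('c')
  [10] 2/9 → 1 ('c')

n(n+1)/2 = 11·12/2 = 66
Σ LCP = 0 + 1 + 2 + 3 + 0 + 1 + 1 + 2 + 0 + 1 + 1 = 12
distinct = 66 − 12 = 54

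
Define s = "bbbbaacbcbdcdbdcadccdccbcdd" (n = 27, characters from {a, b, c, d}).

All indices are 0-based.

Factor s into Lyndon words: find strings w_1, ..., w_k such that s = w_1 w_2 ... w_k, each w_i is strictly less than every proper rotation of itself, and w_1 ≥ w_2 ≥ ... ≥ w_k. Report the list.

emit factor 1: 'b' (i=0, period=1)
emit factor 2: 'b' (i=1, period=1)
emit factor 3: 'b' (i=2, period=1)
emit factor 4: 'b' (i=3, period=1)
emit factor 5: 'aacbcbdcdbdcadccdccbcdd' (i=4, period=23)

["b", "b", "b", "b", "aacbcbdcdbdcadccdccbcdd"]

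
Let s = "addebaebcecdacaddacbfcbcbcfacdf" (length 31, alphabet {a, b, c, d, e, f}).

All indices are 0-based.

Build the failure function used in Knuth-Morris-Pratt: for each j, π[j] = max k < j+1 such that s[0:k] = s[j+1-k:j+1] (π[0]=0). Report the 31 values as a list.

[0, 0, 0, 0, 0, 1, 0, 0, 0, 0, 0, 0, 1, 0, 1, 2, 3, 1, 0, 0, 0, 0, 0, 0, 0, 0, 0, 1, 0, 0, 0]

π[0] = 0
j=1 s[j]='d': π[1]=0 (border '')
j=2 s[j]='d': π[2]=0 (border '')
j=3 s[j]='e': π[3]=0 (border '')
j=4 s[j]='b': π[4]=0 (border '')
j=5 s[j]='a': π[5]=1 (border 'a')
j=6 s[j]='e': k: 1→0; π[6]=0 (border '')
j=7 s[j]='b': π[7]=0 (border '')
j=8 s[j]='c': π[8]=0 (border '')
j=9 s[j]='e': π[9]=0 (border '')
j=10 s[j]='c': π[10]=0 (border '')
j=11 s[j]='d': π[11]=0 (border '')
j=12 s[j]='a': π[12]=1 (border 'a')
j=13 s[j]='c': k: 1→0; π[13]=0 (border '')
j=14 s[j]='a': π[14]=1 (border 'a')
j=15 s[j]='d': π[15]=2 (border 'ad')
j=16 s[j]='d': π[16]=3 (border 'add')
j=17 s[j]='a': k: 3→0; π[17]=1 (border 'a')
j=18 s[j]='c': k: 1→0; π[18]=0 (border '')
j=19 s[j]='b': π[19]=0 (border '')
j=20 s[j]='f': π[20]=0 (border '')
j=21 s[j]='c': π[21]=0 (border '')
j=22 s[j]='b': π[22]=0 (border '')
j=23 s[j]='c': π[23]=0 (border '')
j=24 s[j]='b': π[24]=0 (border '')
j=25 s[j]='c': π[25]=0 (border '')
j=26 s[j]='f': π[26]=0 (border '')
j=27 s[j]='a': π[27]=1 (border 'a')
j=28 s[j]='c': k: 1→0; π[28]=0 (border '')
j=29 s[j]='d': π[29]=0 (border '')
j=30 s[j]='f': π[30]=0 (border '')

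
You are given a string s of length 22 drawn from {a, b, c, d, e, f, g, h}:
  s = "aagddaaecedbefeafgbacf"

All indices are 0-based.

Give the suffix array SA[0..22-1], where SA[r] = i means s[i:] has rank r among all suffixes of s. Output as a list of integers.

[5, 0, 19, 6, 15, 1, 18, 11, 8, 20, 4, 10, 3, 14, 7, 9, 12, 21, 13, 16, 17, 2]

rank→(start, suffix):
  0 → (5, 'aaecedbefeafgbacf')
  1 → (0, 'aagddaaecedbefeafgbacf')
  2 → (19, 'acf')
  3 → (6, 'aecedbefeafgbacf')
  4 → (15, 'afgbacf')
  5 → (1, 'agddaaecedbefeafgbacf')
  6 → (18, 'bacf')
  7 → (11, 'befeafgbacf')
  8 → (8, 'cedbefeafgbacf')
  9 → (20, 'cf')
  10 → (4, 'daaecedbefeafgbacf')
  11 → (10, 'dbefeafgbacf')
  12 → (3, 'ddaaecedbefeafgbacf')
  13 → (14, 'eafgbacf')
  14 → (7, 'ecedbefeafgbacf')
  15 → (9, 'edbefeafgbacf')
  16 → (12, 'efeafgbacf')
  17 → (21, 'f')
  18 → (13, 'feafgbacf')
  19 → (16, 'fgbacf')
  20 → (17, 'gbacf')
  21 → (2, 'gddaaecedbefeafgbacf')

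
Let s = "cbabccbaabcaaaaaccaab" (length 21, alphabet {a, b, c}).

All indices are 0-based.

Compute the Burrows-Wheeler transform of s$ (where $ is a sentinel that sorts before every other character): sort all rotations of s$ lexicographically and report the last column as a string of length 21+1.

bcaacbaaabaaccaabcc$ab

rank  rotation                last
    0  $cbabccbaabcaaaaaccaab  b
    1  aaaaaccaab$cbabccbaabc  c
    2  aaaaccaab$cbabccbaabca  a
    3  aaaccaab$cbabccbaabcaa  a
    4  aab$cbabccbaabcaaaaacc  c
    5  aabcaaaaaccaab$cbabccb  b
    6  aaccaab$cbabccbaabcaaa  a
    7  ab$cbabccbaabcaaaaacca  a
    8  abcaaaaaccaab$cbabccba  a
    9  abccbaabcaaaaaccaab$cb  b
   10  accaab$cbabccbaabcaaaa  a
   11  b$cbabccbaabcaaaaaccaa  a
   12  baabcaaaaaccaab$cbabcc  c
   13  babccbaabcaaaaaccaab$c  c
   14  bcaaaaaccaab$cbabccbaa  a
   15  bccbaabcaaaaaccaab$cba  a
   16  caaaaaccaab$cbabccbaab  b
   17  caab$cbabccbaabcaaaaac  c
   18  cbaabcaaaaaccaab$cbabc  c
   19  cbabccbaabcaaaaaccaab$  $
   20  ccaab$cbabccbaabcaaaaa  a
   21  ccbaabcaaaaaccaab$cbab  b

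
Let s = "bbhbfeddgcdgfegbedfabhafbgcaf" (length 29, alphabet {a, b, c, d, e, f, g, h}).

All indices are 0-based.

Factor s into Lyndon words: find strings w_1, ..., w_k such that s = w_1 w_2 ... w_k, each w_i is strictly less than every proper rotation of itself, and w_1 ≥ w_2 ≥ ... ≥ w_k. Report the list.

["bbhbfeddgcdgfegbedf", "abhafbgcaf"]

emit factor 1: 'bbhbfeddgcdgfegbedf' (i=0, period=19)
emit factor 2: 'abhafbgcaf' (i=19, period=10)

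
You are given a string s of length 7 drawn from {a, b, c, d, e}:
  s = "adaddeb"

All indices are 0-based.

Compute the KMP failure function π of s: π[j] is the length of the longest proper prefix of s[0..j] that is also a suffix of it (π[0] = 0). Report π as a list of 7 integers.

π[0] = 0
j=1 s[j]='d': π[1]=0 (border '')
j=2 s[j]='a': π[2]=1 (border 'a')
j=3 s[j]='d': π[3]=2 (border 'ad')
j=4 s[j]='d': k: 2→0; π[4]=0 (border '')
j=5 s[j]='e': π[5]=0 (border '')
j=6 s[j]='b': π[6]=0 (border '')

[0, 0, 1, 2, 0, 0, 0]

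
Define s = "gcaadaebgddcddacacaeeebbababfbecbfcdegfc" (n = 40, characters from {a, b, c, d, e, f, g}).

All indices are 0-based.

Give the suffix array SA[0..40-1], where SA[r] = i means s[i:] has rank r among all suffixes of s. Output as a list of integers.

rank | idx | suffix
   0 |   2 | aadaebgddcddacacaeeebbababfbecbfcdegfc
   1 |  24 | ababfbecbfcdegfc
   2 |  26 | abfbecbfcdegfc
   3 |  14 | acacaeeebbababfbecbfcdegfc
   4 |  16 | acaeeebbababfbecbfcdegfc
   5 |   3 | adaebgddcddacacaeeebbababfbecbfcdegfc
   6 |   5 | aebgddcddacacaeeebbababfbecbfcdegfc
   7 |  18 | aeeebbababfbecbfcdegfc
   8 |  23 | bababfbecbfcdegfc
   9 |  25 | babfbecbfcdegfc
  10 |  22 | bbababfbecbfcdegfc
  11 |  29 | becbfcdegfc
  12 |  27 | bfbecbfcdegfc
  13 |  32 | bfcdegfc
  14 |   7 | bgddcddacacaeeebbababfbecbfcdegfc
  15 |  39 | c
  16 |   1 | caadaebgddcddacacaeeebbababfbecbfcdegfc
  17 |  15 | cacaeeebbababfbecbfcdegfc
  18 |  17 | caeeebbababfbecbfcdegfc
  19 |  31 | cbfcdegfc
  20 |  11 | cddacacaeeebbababfbecbfcdegfc
  21 |  34 | cdegfc
  22 |  13 | dacacaeeebbababfbecbfcdegfc
  23 |   4 | daebgddcddacacaeeebbababfbecbfcdegfc
  24 |  10 | dcddacacaeeebbababfbecbfcdegfc
  25 |  12 | ddacacaeeebbababfbecbfcdegfc
  26 |   9 | ddcddacacaeeebbababfbecbfcdegfc
  27 |  35 | degfc
  28 |  21 | ebbababfbecbfcdegfc
  29 |   6 | ebgddcddacacaeeebbababfbecbfcdegfc
  30 |  30 | ecbfcdegfc
  31 |  20 | eebbababfbecbfcdegfc
  32 |  19 | eeebbababfbecbfcdegfc
  33 |  36 | egfc
  34 |  28 | fbecbfcdegfc
  35 |  38 | fc
  36 |  33 | fcdegfc
  37 |   0 | gcaadaebgddcddacacaeeebbababfbecbfcdegfc
  38 |   8 | gddcddacacaeeebbababfbecbfcdegfc
  39 |  37 | gfc

[2, 24, 26, 14, 16, 3, 5, 18, 23, 25, 22, 29, 27, 32, 7, 39, 1, 15, 17, 31, 11, 34, 13, 4, 10, 12, 9, 35, 21, 6, 30, 20, 19, 36, 28, 38, 33, 0, 8, 37]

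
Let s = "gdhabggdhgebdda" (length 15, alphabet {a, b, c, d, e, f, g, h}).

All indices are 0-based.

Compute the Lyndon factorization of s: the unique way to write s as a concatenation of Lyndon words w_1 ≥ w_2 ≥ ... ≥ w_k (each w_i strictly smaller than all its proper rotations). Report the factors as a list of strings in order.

emit factor 1: 'g' (i=0, period=1)
emit factor 2: 'dh' (i=1, period=2)
emit factor 3: 'abggdhgebdd' (i=3, period=11)
emit factor 4: 'a' (i=14, period=1)

["g", "dh", "abggdhgebdd", "a"]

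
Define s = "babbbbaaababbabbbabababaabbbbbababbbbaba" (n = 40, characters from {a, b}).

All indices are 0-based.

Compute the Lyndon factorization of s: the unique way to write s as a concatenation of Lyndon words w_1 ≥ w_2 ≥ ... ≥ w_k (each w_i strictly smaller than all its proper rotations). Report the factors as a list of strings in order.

emit factor 1: 'b' (i=0, period=1)
emit factor 2: 'abbbb' (i=1, period=5)
emit factor 3: 'aaababbabbbabababaabbbbbababbbbab' (i=6, period=33)
emit factor 4: 'a' (i=39, period=1)

["b", "abbbb", "aaababbabbbabababaabbbbbababbbbab", "a"]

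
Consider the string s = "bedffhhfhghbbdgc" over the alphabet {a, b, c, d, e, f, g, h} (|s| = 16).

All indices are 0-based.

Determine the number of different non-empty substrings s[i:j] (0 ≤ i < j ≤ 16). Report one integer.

126

rank | idx | suffix
   0 |  11 | bbdgc
   1 |  12 | bdgc
   2 |   0 | bedffhhfhghbbdgc
   3 |  15 | c
   4 |   2 | dffhhfhghbbdgc
   5 |  13 | dgc
   6 |   1 | edffhhfhghbbdgc
   7 |   3 | ffhhfhghbbdgc
   8 |   7 | fhghbbdgc
   9 |   4 | fhhfhghbbdgc
  10 |  14 | gc
  11 |   9 | ghbbdgc
  12 |  10 | hbbdgc
  13 |   6 | hfhghbbdgc
  14 |   8 | hghbbdgc
  15 |   5 | hhfhghbbdgc

SA = [11, 12, 0, 15, 2, 13, 1, 3, 7, 4, 14, 9, 10, 6, 8, 5]
i: (SA[i-1],SA[i]) lcp shared
  1: (11,12) 1 'b'
  2: (12,0) 1 'b'
  3: (0,15) 0 ''
  4: (15,2) 0 ''
  5: (2,13) 1 'd'
  6: (13,1) 0 ''
  7: (1,3) 0 ''
  8: (3,7) 1 'f'
  9: (7,4) 2 'fh'
  10: (4,14) 0 ''
  11: (14,9) 1 'g'
  12: (9,10) 0 ''
  13: (10,6) 1 'h'
  14: (6,8) 1 'h'
  15: (8,5) 1 'h'

n(n+1)/2 = 16·17/2 = 136
Σ LCP = 0 + 1 + 1 + 0 + 0 + 1 + 0 + 0 + 1 + 2 + 0 + 1 + 0 + 1 + 1 + 1 = 10
distinct = 136 − 10 = 126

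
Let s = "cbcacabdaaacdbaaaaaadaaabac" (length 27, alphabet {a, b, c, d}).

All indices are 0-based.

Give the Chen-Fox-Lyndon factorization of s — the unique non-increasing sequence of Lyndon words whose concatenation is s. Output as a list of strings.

["c", "bc", "ac", "abd", "aaacdb", "aaaaaadaaabac"]

emit factor 1: 'c' (i=0, period=1)
emit factor 2: 'bc' (i=1, period=2)
emit factor 3: 'ac' (i=3, period=2)
emit factor 4: 'abd' (i=5, period=3)
emit factor 5: 'aaacdb' (i=8, period=6)
emit factor 6: 'aaaaaadaaabac' (i=14, period=13)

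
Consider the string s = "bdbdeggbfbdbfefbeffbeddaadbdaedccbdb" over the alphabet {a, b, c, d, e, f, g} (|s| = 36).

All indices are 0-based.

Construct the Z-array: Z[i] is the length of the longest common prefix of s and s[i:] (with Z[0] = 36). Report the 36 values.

[36, 0, 2, 0, 0, 0, 0, 1, 0, 3, 0, 1, 0, 0, 0, 1, 0, 0, 0, 1, 0, 0, 0, 0, 0, 0, 2, 0, 0, 0, 0, 0, 0, 3, 0, 1]

Z[0]=36
i=1: fresh scan; Z[1]=0
i=2: fresh scan; Z[2]=2 scan→box=[2,4)
i=3: min(r-i=1, Z[1]=0)=0; Z[3]=0
i=4: fresh scan; Z[4]=0
i=5: fresh scan; Z[5]=0
i=6: fresh scan; Z[6]=0
i=7: fresh scan; Z[7]=1 scan→box=[7,8)
i=8: fresh scan; Z[8]=0
i=9: fresh scan; Z[9]=3 scan→box=[9,12)
i=10: min(r-i=2, Z[1]=0)=0; Z[10]=0
i=11: min(r-i=1, Z[2]=2)=1; Z[11]=1
i=12: fresh scan; Z[12]=0
i=13: fresh scan; Z[13]=0
i=14: fresh scan; Z[14]=0
i=15: fresh scan; Z[15]=1 scan→box=[15,16)
i=16: fresh scan; Z[16]=0
i=17: fresh scan; Z[17]=0
i=18: fresh scan; Z[18]=0
i=19: fresh scan; Z[19]=1 scan→box=[19,20)
i=20: fresh scan; Z[20]=0
i=21: fresh scan; Z[21]=0
i=22: fresh scan; Z[22]=0
i=23: fresh scan; Z[23]=0
i=24: fresh scan; Z[24]=0
i=25: fresh scan; Z[25]=0
i=26: fresh scan; Z[26]=2 scan→box=[26,28)
i=27: min(r-i=1, Z[1]=0)=0; Z[27]=0
i=28: fresh scan; Z[28]=0
i=29: fresh scan; Z[29]=0
i=30: fresh scan; Z[30]=0
i=31: fresh scan; Z[31]=0
i=32: fresh scan; Z[32]=0
i=33: fresh scan; Z[33]=3 scan→box=[33,36)
i=34: min(r-i=2, Z[1]=0)=0; Z[34]=0
i=35: min(r-i=1, Z[2]=2)=1; Z[35]=1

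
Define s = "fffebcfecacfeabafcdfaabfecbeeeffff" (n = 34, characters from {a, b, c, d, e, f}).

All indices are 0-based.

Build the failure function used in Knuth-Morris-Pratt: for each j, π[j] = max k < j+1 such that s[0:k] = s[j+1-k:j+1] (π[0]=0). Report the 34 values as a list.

[0, 1, 2, 0, 0, 0, 1, 0, 0, 0, 0, 1, 0, 0, 0, 0, 1, 0, 0, 1, 0, 0, 0, 1, 0, 0, 0, 0, 0, 0, 1, 2, 3, 3]

π[0] = 0
j=1 s[j]='f': π[1]=1 (border 'f')
j=2 s[j]='f': π[2]=2 (border 'ff')
j=3 s[j]='e': k: 2→1→0; π[3]=0 (border '')
j=4 s[j]='b': π[4]=0 (border '')
j=5 s[j]='c': π[5]=0 (border '')
j=6 s[j]='f': π[6]=1 (border 'f')
j=7 s[j]='e': k: 1→0; π[7]=0 (border '')
j=8 s[j]='c': π[8]=0 (border '')
j=9 s[j]='a': π[9]=0 (border '')
j=10 s[j]='c': π[10]=0 (border '')
j=11 s[j]='f': π[11]=1 (border 'f')
j=12 s[j]='e': k: 1→0; π[12]=0 (border '')
j=13 s[j]='a': π[13]=0 (border '')
j=14 s[j]='b': π[14]=0 (border '')
j=15 s[j]='a': π[15]=0 (border '')
j=16 s[j]='f': π[16]=1 (border 'f')
j=17 s[j]='c': k: 1→0; π[17]=0 (border '')
j=18 s[j]='d': π[18]=0 (border '')
j=19 s[j]='f': π[19]=1 (border 'f')
j=20 s[j]='a': k: 1→0; π[20]=0 (border '')
j=21 s[j]='a': π[21]=0 (border '')
j=22 s[j]='b': π[22]=0 (border '')
j=23 s[j]='f': π[23]=1 (border 'f')
j=24 s[j]='e': k: 1→0; π[24]=0 (border '')
j=25 s[j]='c': π[25]=0 (border '')
j=26 s[j]='b': π[26]=0 (border '')
j=27 s[j]='e': π[27]=0 (border '')
j=28 s[j]='e': π[28]=0 (border '')
j=29 s[j]='e': π[29]=0 (border '')
j=30 s[j]='f': π[30]=1 (border 'f')
j=31 s[j]='f': π[31]=2 (border 'ff')
j=32 s[j]='f': π[32]=3 (border 'fff')
j=33 s[j]='f': k: 3→2; π[33]=3 (border 'fff')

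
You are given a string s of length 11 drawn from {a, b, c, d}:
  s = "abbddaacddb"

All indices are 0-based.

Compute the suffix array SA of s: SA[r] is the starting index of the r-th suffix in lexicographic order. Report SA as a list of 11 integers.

[5, 0, 6, 10, 1, 2, 7, 4, 9, 3, 8]

rank | idx | suffix
   0 |   5 | aacddb
   1 |   0 | abbddaacddb
   2 |   6 | acddb
   3 |  10 | b
   4 |   1 | bbddaacddb
   5 |   2 | bddaacddb
   6 |   7 | cddb
   7 |   4 | daacddb
   8 |   9 | db
   9 |   3 | ddaacddb
  10 |   8 | ddb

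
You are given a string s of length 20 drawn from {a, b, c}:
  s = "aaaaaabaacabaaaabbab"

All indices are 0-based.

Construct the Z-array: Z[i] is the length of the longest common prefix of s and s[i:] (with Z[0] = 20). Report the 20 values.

[20, 5, 4, 3, 2, 1, 0, 2, 1, 0, 1, 0, 4, 3, 2, 1, 0, 0, 1, 0]

Z[0]=20
i=1: i≥r, start 0; Z[1]=5 extend→box=[1,6)
i=2: min(r-i=4, Z[1]=5)=4; Z[2]=4
i=3: min(r-i=3, Z[2]=4)=3; Z[3]=3
i=4: min(r-i=2, Z[3]=3)=2; Z[4]=2
i=5: min(r-i=1, Z[4]=2)=1; Z[5]=1
i=6: i≥r, start 0; Z[6]=0
i=7: i≥r, start 0; Z[7]=2 extend→box=[7,9)
i=8: min(r-i=1, Z[1]=5)=1; Z[8]=1
i=9: i≥r, start 0; Z[9]=0
i=10: i≥r, start 0; Z[10]=1 extend→box=[10,11)
i=11: i≥r, start 0; Z[11]=0
i=12: i≥r, start 0; Z[12]=4 extend→box=[12,16)
i=13: min(r-i=3, Z[1]=5)=3; Z[13]=3
i=14: min(r-i=2, Z[2]=4)=2; Z[14]=2
i=15: min(r-i=1, Z[3]=3)=1; Z[15]=1
i=16: i≥r, start 0; Z[16]=0
i=17: i≥r, start 0; Z[17]=0
i=18: i≥r, start 0; Z[18]=1 extend→box=[18,19)
i=19: i≥r, start 0; Z[19]=0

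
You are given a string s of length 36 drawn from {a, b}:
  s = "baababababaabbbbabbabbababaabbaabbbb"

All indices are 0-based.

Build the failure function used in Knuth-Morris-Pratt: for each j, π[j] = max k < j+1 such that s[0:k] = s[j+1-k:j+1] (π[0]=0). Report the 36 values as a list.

π[0] = 0
j=1 s[j]='a': π[1]=0 (border '')
j=2 s[j]='a': π[2]=0 (border '')
j=3 s[j]='b': π[3]=1 (border 'b')
j=4 s[j]='a': π[4]=2 (border 'ba')
j=5 s[j]='b': k: 2→0; π[5]=1 (border 'b')
j=6 s[j]='a': π[6]=2 (border 'ba')
j=7 s[j]='b': k: 2→0; π[7]=1 (border 'b')
j=8 s[j]='a': π[8]=2 (border 'ba')
j=9 s[j]='b': k: 2→0; π[9]=1 (border 'b')
j=10 s[j]='a': π[10]=2 (border 'ba')
j=11 s[j]='a': π[11]=3 (border 'baa')
j=12 s[j]='b': π[12]=4 (border 'baab')
j=13 s[j]='b': k: 4→1→0; π[13]=1 (border 'b')
j=14 s[j]='b': k: 1→0; π[14]=1 (border 'b')
j=15 s[j]='b': k: 1→0; π[15]=1 (border 'b')
j=16 s[j]='a': π[16]=2 (border 'ba')
j=17 s[j]='b': k: 2→0; π[17]=1 (border 'b')
j=18 s[j]='b': k: 1→0; π[18]=1 (border 'b')
j=19 s[j]='a': π[19]=2 (border 'ba')
j=20 s[j]='b': k: 2→0; π[20]=1 (border 'b')
j=21 s[j]='b': k: 1→0; π[21]=1 (border 'b')
j=22 s[j]='a': π[22]=2 (border 'ba')
j=23 s[j]='b': k: 2→0; π[23]=1 (border 'b')
j=24 s[j]='a': π[24]=2 (border 'ba')
j=25 s[j]='b': k: 2→0; π[25]=1 (border 'b')
j=26 s[j]='a': π[26]=2 (border 'ba')
j=27 s[j]='a': π[27]=3 (border 'baa')
j=28 s[j]='b': π[28]=4 (border 'baab')
j=29 s[j]='b': k: 4→1→0; π[29]=1 (border 'b')
j=30 s[j]='a': π[30]=2 (border 'ba')
j=31 s[j]='a': π[31]=3 (border 'baa')
j=32 s[j]='b': π[32]=4 (border 'baab')
j=33 s[j]='b': k: 4→1→0; π[33]=1 (border 'b')
j=34 s[j]='b': k: 1→0; π[34]=1 (border 'b')
j=35 s[j]='b': k: 1→0; π[35]=1 (border 'b')

[0, 0, 0, 1, 2, 1, 2, 1, 2, 1, 2, 3, 4, 1, 1, 1, 2, 1, 1, 2, 1, 1, 2, 1, 2, 1, 2, 3, 4, 1, 2, 3, 4, 1, 1, 1]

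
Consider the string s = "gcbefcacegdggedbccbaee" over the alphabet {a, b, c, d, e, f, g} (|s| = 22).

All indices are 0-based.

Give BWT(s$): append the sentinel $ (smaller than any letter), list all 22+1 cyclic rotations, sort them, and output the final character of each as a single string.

rank  rotation                 last
    0  $gcbefcacegdggedbccbaee  e
    1  acegdggedbccbaee$gcbefc  c
    2  aee$gcbefcacegdggedbccb  b
    3  baee$gcbefcacegdggedbcc  c
    4  bccbaee$gcbefcacegdgged  d
    5  befcacegdggedbccbaee$gc  c
    6  cacegdggedbccbaee$gcbef  f
    7  cbaee$gcbefcacegdggedbc  c
    8  cbefcacegdggedbccbaee$g  g
    9  ccbaee$gcbefcacegdggedb  b
   10  cegdggedbccbaee$gcbefca  a
   11  dbccbaee$gcbefcacegdgge  e
   12  dggedbccbaee$gcbefcaceg  g
   13  e$gcbefcacegdggedbccbae  e
   14  edbccbaee$gcbefcacegdgg  g
   15  ee$gcbefcacegdggedbccba  a
   16  efcacegdggedbccbaee$gcb  b
   17  egdggedbccbaee$gcbefcac  c
   18  fcacegdggedbccbaee$gcbe  e
   19  gcbefcacegdggedbccbaee$  $
   20  gdggedbccbaee$gcbefcace  e
   21  gedbccbaee$gcbefcacegdg  g
   22  ggedbccbaee$gcbefcacegd  d

ecbcdcfcgbaegegabce$egd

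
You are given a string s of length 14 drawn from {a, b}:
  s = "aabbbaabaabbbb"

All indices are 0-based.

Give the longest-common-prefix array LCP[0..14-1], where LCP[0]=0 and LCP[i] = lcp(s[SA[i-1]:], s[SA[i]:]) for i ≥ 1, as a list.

[0, 3, 5, 1, 2, 4, 0, 1, 4, 1, 2, 2, 3, 3]

rank | idx | suffix
   0 |   5 | aabaabbbb
   1 |   0 | aabbbaabaabbbb
   2 |   8 | aabbbb
   3 |   6 | abaabbbb
   4 |   1 | abbbaabaabbbb
   5 |   9 | abbbb
   6 |  13 | b
   7 |   4 | baabaabbbb
   8 |   7 | baabbbb
   9 |  12 | bb
  10 |   3 | bbaabaabbbb
  11 |  11 | bbb
  12 |   2 | bbbaabaabbbb
  13 |  10 | bbbb

SA = [5, 0, 8, 6, 1, 9, 13, 4, 7, 12, 3, 11, 2, 10]
[i] adj suffixes → lcp
  [1] 5/0 → 3 ('aab')
  [2] 0/8 → 5 ('aabbb')
  [3] 8/6 → 1 ('a')
  [4] 6/1 → 2 ('ab')
  [5] 1/9 → 4 ('abbb')
  [6] 9/13 → 0 ('')
  [7] 13/4 → 1 ('b')
  [8] 4/7 → 4 ('baab')
  [9] 7/12 → 1 ('b')
  [10] 12/3 → 2 ('bb')
  [11] 3/11 → 2 ('bb')
  [12] 11/2 → 3 ('bbb')
  [13] 2/10 → 3 ('bbb')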